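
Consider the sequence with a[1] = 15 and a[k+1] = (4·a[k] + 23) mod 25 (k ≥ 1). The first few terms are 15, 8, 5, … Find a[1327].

Computing terms: a[1] = 15, a[2] = 8, a[3] = 5, a[4] = 18, a[5] = 20, a[6] = 3, a[7] = 10, a[8] = 13, a[9] = 0, a[10] = 23, a[11] = 15.
The sequence repeats with period 10.
So a[1327] = a[1 + ((1327-1) mod 10)] = a[7] = 10.

10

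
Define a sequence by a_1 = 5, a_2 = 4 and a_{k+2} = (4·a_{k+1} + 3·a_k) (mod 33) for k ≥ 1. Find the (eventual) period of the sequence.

40

a_1 = 5, a_2 = 4, a_3 = 31, a_4 = 4, a_5 = 10, a_6 = 19, a_7 = 7, a_8 = 19, a_9 = 31, a_{10} = 16, a_{11} = 25, a_{12} = 16, a_{13} = 7, a_{14} = 10, a_{15} = 28, a_{16} = 10, a_{17} = 25, a_{18} = 31, a_{19} = 1, a_{20} = 31, a_{21} = 28, a_{22} = 7, a_{23} = 13, a_{24} = 7, a_{25} = 1, a_{26} = 25, a_{27} = 4, a_{28} = 25, a_{29} = 13, a_{30} = 28, a_{31} = 19, a_{32} = 28, a_{33} = 4, a_{34} = 1, a_{35} = 16, a_{36} = 1, a_{37} = 19, a_{38} = 13, a_{39} = 10, a_{40} = 13, a_{41} = 16, a_{42} = 4, a_{43} = 31.
Since (a_{42}, a_{43}) = (a_2, a_3) = (4, 31) (two consecutive terms determine the rest), the sequence is eventually periodic: after a pre-period of length 1 it cycles with period 40.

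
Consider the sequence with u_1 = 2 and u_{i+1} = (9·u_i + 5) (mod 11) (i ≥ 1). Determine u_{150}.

u_1 = 2, u_2 = 1, u_3 = 3, u_4 = 10, u_5 = 7, u_6 = 2.
Since u_6 = u_1 = 2, the sequence is periodic with period 5.
(150 - 1) mod 5 = 4, so u_{150} = u_5 = 7.

7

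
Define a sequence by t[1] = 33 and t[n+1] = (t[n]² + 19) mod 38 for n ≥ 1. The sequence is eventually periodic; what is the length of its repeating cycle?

Computing terms: t[1] = 33,  t[2] = 6,  t[3] = 17,  t[4] = 4,  t[5] = 35,  t[6] = 28,  t[7] = 5,  t[8] = 6.
Since t[8] = t[2] = 6, the sequence is eventually periodic: after a pre-period of length 1 it cycles with period 6.

6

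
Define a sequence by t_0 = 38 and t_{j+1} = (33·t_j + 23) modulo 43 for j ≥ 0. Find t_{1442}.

We have t_0 = 38, t_1 = 30, t_2 = 24, t_3 = 41, t_4 = 0, t_5 = 23, t_6 = 8, t_7 = 29, t_8 = 34, t_9 = 27, t_{10} = 11, t_{11} = 42, t_{12} = 33, t_{13} = 37, t_{14} = 40, t_{15} = 10, t_{16} = 9, t_{17} = 19, t_{18} = 5, t_{19} = 16, t_{20} = 35, t_{21} = 17, t_{22} = 25, t_{23} = 31, t_{24} = 14, t_{25} = 12, t_{26} = 32, t_{27} = 4, t_{28} = 26, t_{29} = 21, t_{30} = 28, t_{31} = 1, t_{32} = 13, t_{33} = 22, t_{34} = 18, t_{35} = 15, t_{36} = 2, t_{37} = 3, t_{38} = 36, t_{39} = 7, t_{40} = 39, t_{41} = 20, t_{42} = 38.
Since t_{42} = t_0 = 38, the sequence is periodic with period 42.
(1442 - 0) mod 42 = 14, so t_{1442} = t_{14} = 40.

40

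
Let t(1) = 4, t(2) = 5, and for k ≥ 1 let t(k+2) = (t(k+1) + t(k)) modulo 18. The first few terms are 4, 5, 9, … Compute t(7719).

9

Computing terms: t(1) = 4, t(2) = 5, t(3) = 9, t(4) = 14, t(5) = 5, t(6) = 1, t(7) = 6, t(8) = 7, t(9) = 13, t(10) = 2, t(11) = 15, t(12) = 17, t(13) = 14, t(14) = 13, t(15) = 9, t(16) = 4, t(17) = 13, t(18) = 17, t(19) = 12, t(20) = 11, t(21) = 5, t(22) = 16, t(23) = 3, t(24) = 1, t(25) = 4, t(26) = 5.
Since (t(25), t(26)) = (t(1), t(2)) = (4, 5) (two consecutive terms determine the rest), the sequence is periodic with period 24.
So t(7719) = t(1 + ((7719-1) mod 24)) = t(15) = 9.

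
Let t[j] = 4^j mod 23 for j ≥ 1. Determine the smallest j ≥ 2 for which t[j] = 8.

Listing terms: t[1] = 4,  t[2] = 16,  t[3] = 18,  t[4] = 3,  t[5] = 12,  t[6] = 2,  t[7] = 8,  t[8] = 9,  t[9] = 13,  t[10] = 6,  t[11] = 1,  t[12] = 4.
The sequence repeats with period 11.
The value 8 first appears (with j ≥ 2) at t[7].

7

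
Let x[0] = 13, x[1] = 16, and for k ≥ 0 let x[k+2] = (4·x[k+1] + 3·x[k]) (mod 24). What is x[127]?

4

We have x[0] = 13, x[1] = 16, x[2] = 7, x[3] = 4, x[4] = 13, x[5] = 16.
Since (x[4], x[5]) = (x[0], x[1]) = (13, 16) (two consecutive terms determine the rest), the sequence is periodic with period 4.
So x[127] = x[0 + ((127-0) mod 4)] = x[3] = 4.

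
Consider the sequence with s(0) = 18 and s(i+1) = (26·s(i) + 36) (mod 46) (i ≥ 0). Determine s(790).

32

Listing terms: s(0) = 18,  s(1) = 44,  s(2) = 30,  s(3) = 34,  s(4) = 0,  s(5) = 36,  s(6) = 6,  s(7) = 8,  s(8) = 14,  s(9) = 32,  s(10) = 40,  s(11) = 18.
The sequence repeats with period 11.
(790 - 0) mod 11 = 9, so s(790) = s(9) = 32.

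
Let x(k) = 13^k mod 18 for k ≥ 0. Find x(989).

7

Listing terms: x(0) = 1, x(1) = 13, x(2) = 7, x(3) = 1.
Since x(3) = x(0) = 1, the sequence is periodic with period 3.
(989 - 0) mod 3 = 2, so x(989) = x(2) = 7.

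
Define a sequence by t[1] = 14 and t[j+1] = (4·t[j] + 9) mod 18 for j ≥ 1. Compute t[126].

17

Listing terms: t[1] = 14,  t[2] = 11,  t[3] = 17,  t[4] = 5,  t[5] = 11.
Since t[5] = t[2] = 11, the sequence is eventually periodic: after a pre-period of length 1 it cycles with period 3.
For j ≥ 2, t[j] depends only on (j - 2) mod 3. (126 - 2) mod 3 = 1, so t[126] = t[3] = 17.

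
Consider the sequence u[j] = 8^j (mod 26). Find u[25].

u[1] = 8; u[2] = 12; u[3] = 18; u[4] = 14; u[5] = 8.
The sequence repeats with period 4.
(25 - 1) mod 4 = 0, so u[25] = u[1] = 8.

8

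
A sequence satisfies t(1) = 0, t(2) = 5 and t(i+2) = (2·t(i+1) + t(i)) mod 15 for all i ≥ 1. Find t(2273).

We have t(1) = 0; t(2) = 5; t(3) = 10; t(4) = 10; t(5) = 0; t(6) = 10; t(7) = 5; t(8) = 5; t(9) = 0; t(10) = 5.
The sequence repeats with period 8.
So t(2273) = t(1 + ((2273-1) mod 8)) = t(1) = 0.

0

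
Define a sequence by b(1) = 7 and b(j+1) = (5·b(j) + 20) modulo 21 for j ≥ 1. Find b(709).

7

b(1) = 7,  b(2) = 13,  b(3) = 1,  b(4) = 4,  b(5) = 19,  b(6) = 10,  b(7) = 7.
The sequence repeats with period 6.
(709 - 1) mod 6 = 0, so b(709) = b(1) = 7.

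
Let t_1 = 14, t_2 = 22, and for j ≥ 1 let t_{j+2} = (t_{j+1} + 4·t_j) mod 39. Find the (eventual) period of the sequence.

24

Computing terms: t_1 = 14; t_2 = 22; t_3 = 0; t_4 = 10; t_5 = 10; t_6 = 11; t_7 = 12; t_8 = 17; t_9 = 26; t_{10} = 16; t_{11} = 3; t_{12} = 28; t_{13} = 1; t_{14} = 35; t_{15} = 0; t_{16} = 23; t_{17} = 23; t_{18} = 37; t_{19} = 12; t_{20} = 4; t_{21} = 13; t_{22} = 29; t_{23} = 3; t_{24} = 2; t_{25} = 14; t_{26} = 22.
Since (t_{25}, t_{26}) = (t_1, t_2) = (14, 22) (two consecutive terms determine the rest), the sequence is periodic with period 24.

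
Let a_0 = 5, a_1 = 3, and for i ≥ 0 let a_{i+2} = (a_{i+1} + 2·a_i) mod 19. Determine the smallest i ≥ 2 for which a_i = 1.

8

Listing terms: a_0 = 5,  a_1 = 3,  a_2 = 13,  a_3 = 0,  a_4 = 7,  a_5 = 7,  a_6 = 2,  a_7 = 16,  a_8 = 1,  a_9 = 14,  a_{10} = 16,  a_{11} = 6,  a_{12} = 0,  a_{13} = 12,  a_{14} = 12,  a_{15} = 17,  a_{16} = 3,  a_{17} = 18,  a_{18} = 5,  a_{19} = 3.
The sequence repeats with period 18.
The value 1 first appears (with i ≥ 2) at a_8.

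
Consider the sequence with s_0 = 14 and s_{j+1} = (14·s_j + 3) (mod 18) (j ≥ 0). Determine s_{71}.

13

We have s_0 = 14, s_1 = 1, s_2 = 17, s_3 = 7, s_4 = 11, s_5 = 13, s_6 = 5, s_7 = 1.
Since s_7 = s_1 = 1, the sequence is eventually periodic: after a pre-period of length 1 it cycles with period 6.
For j ≥ 1, s_j depends only on (j - 1) mod 6. (71 - 1) mod 6 = 4, so s_{71} = s_5 = 13.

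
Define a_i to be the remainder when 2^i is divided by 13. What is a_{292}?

3

Listing terms: a_0 = 1; a_1 = 2; a_2 = 4; a_3 = 8; a_4 = 3; a_5 = 6; a_6 = 12; a_7 = 11; a_8 = 9; a_9 = 5; a_{10} = 10; a_{11} = 7; a_{12} = 1.
The sequence repeats with period 12.
So a_{292} = a_{0 + ((292-0) mod 12)} = a_4 = 3.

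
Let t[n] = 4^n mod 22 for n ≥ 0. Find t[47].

We have t[0] = 1; t[1] = 4; t[2] = 16; t[3] = 20; t[4] = 14; t[5] = 12; t[6] = 4.
Since t[6] = t[1] = 4, the sequence is eventually periodic: after a pre-period of length 1 it cycles with period 5.
For n ≥ 1, t[n] depends only on (n - 1) mod 5. (47 - 1) mod 5 = 1, so t[47] = t[2] = 16.

16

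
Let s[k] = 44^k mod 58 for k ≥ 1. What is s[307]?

Listing terms: s[1] = 44; s[2] = 22; s[3] = 40; s[4] = 20; s[5] = 10; s[6] = 34; s[7] = 46; s[8] = 52; s[9] = 26; s[10] = 42; s[11] = 50; s[12] = 54; s[13] = 56; s[14] = 28; s[15] = 14; s[16] = 36; s[17] = 18; s[18] = 38; s[19] = 48; s[20] = 24; s[21] = 12; s[22] = 6; s[23] = 32; s[24] = 16; s[25] = 8; s[26] = 4; s[27] = 2; s[28] = 30; s[29] = 44.
The sequence repeats with period 28.
So s[307] = s[1 + ((307-1) mod 28)] = s[27] = 2.

2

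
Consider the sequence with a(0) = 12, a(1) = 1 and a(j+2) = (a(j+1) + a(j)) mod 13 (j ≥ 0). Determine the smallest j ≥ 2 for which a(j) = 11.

We have a(0) = 12,  a(1) = 1,  a(2) = 0,  a(3) = 1,  a(4) = 1,  a(5) = 2,  a(6) = 3,  a(7) = 5,  a(8) = 8,  a(9) = 0,  a(10) = 8,  a(11) = 8,  a(12) = 3,  a(13) = 11,  a(14) = 1,  a(15) = 12,  a(16) = 0,  a(17) = 12,  a(18) = 12,  a(19) = 11,  a(20) = 10,  a(21) = 8,  a(22) = 5,  a(23) = 0,  a(24) = 5,  a(25) = 5,  a(26) = 10,  a(27) = 2,  a(28) = 12,  a(29) = 1.
The sequence repeats with period 28.
The value 11 first appears (with j ≥ 2) at a(13).

13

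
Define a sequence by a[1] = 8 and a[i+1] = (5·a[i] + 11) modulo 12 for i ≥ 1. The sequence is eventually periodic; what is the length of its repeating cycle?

a[1] = 8; a[2] = 3; a[3] = 2; a[4] = 9; a[5] = 8.
The sequence repeats with period 4.

4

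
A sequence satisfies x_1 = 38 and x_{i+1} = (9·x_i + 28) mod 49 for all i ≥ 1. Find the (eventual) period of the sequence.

21

x_1 = 38,  x_2 = 27,  x_3 = 26,  x_4 = 17,  x_5 = 34,  x_6 = 40,  x_7 = 45,  x_8 = 41,  x_9 = 5,  x_{10} = 24,  x_{11} = 48,  x_{12} = 19,  x_{13} = 3,  x_{14} = 6,  x_{15} = 33,  x_{16} = 31,  x_{17} = 13,  x_{18} = 47,  x_{19} = 10,  x_{20} = 20,  x_{21} = 12,  x_{22} = 38.
Since x_{22} = x_1 = 38, the sequence is periodic with period 21.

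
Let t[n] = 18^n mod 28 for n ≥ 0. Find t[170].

16

Computing terms: t[0] = 1, t[1] = 18, t[2] = 16, t[3] = 8, t[4] = 4, t[5] = 16.
Since t[5] = t[2] = 16, the sequence is eventually periodic: after a pre-period of length 2 it cycles with period 3.
For n ≥ 2, t[n] depends only on (n - 2) mod 3. (170 - 2) mod 3 = 0, so t[170] = t[2] = 16.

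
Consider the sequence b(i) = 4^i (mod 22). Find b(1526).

4

b(1) = 4, b(2) = 16, b(3) = 20, b(4) = 14, b(5) = 12, b(6) = 4.
Since b(6) = b(1) = 4, the sequence is periodic with period 5.
(1526 - 1) mod 5 = 0, so b(1526) = b(1) = 4.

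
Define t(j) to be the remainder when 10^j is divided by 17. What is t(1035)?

3

We have t(1) = 10,  t(2) = 15,  t(3) = 14,  t(4) = 4,  t(5) = 6,  t(6) = 9,  t(7) = 5,  t(8) = 16,  t(9) = 7,  t(10) = 2,  t(11) = 3,  t(12) = 13,  t(13) = 11,  t(14) = 8,  t(15) = 12,  t(16) = 1,  t(17) = 10.
Since t(17) = t(1) = 10, the sequence is periodic with period 16.
(1035 - 1) mod 16 = 10, so t(1035) = t(11) = 3.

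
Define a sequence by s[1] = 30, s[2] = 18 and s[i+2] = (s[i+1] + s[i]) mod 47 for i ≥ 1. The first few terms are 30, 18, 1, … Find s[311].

35

We have s[1] = 30; s[2] = 18; s[3] = 1; s[4] = 19; s[5] = 20; s[6] = 39; s[7] = 12; s[8] = 4; s[9] = 16; s[10] = 20; s[11] = 36; s[12] = 9; s[13] = 45; s[14] = 7; s[15] = 5; s[16] = 12; s[17] = 17; s[18] = 29; s[19] = 46; s[20] = 28; s[21] = 27; s[22] = 8; s[23] = 35; s[24] = 43; s[25] = 31; s[26] = 27; s[27] = 11; s[28] = 38; s[29] = 2; s[30] = 40; s[31] = 42; s[32] = 35; s[33] = 30; s[34] = 18.
The sequence repeats with period 32.
(311 - 1) mod 32 = 22, so s[311] = s[23] = 35.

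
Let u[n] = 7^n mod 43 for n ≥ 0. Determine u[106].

We have u[0] = 1,  u[1] = 7,  u[2] = 6,  u[3] = 42,  u[4] = 36,  u[5] = 37,  u[6] = 1.
Since u[6] = u[0] = 1, the sequence is periodic with period 6.
So u[106] = u[0 + ((106-0) mod 6)] = u[4] = 36.

36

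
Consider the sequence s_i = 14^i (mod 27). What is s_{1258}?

4

We have s_1 = 14,  s_2 = 7,  s_3 = 17,  s_4 = 22,  s_5 = 11,  s_6 = 19,  s_7 = 23,  s_8 = 25,  s_9 = 26,  s_{10} = 13,  s_{11} = 20,  s_{12} = 10,  s_{13} = 5,  s_{14} = 16,  s_{15} = 8,  s_{16} = 4,  s_{17} = 2,  s_{18} = 1,  s_{19} = 14.
The sequence repeats with period 18.
So s_{1258} = s_{1 + ((1258-1) mod 18)} = s_{16} = 4.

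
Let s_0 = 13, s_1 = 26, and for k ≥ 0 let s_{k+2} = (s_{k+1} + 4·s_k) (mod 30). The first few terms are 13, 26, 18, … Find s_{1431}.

s_0 = 13,  s_1 = 26,  s_2 = 18,  s_3 = 2,  s_4 = 14,  s_5 = 22,  s_6 = 18,  s_7 = 16,  s_8 = 28,  s_9 = 2,  s_{10} = 24,  s_{11} = 2,  s_{12} = 8,  s_{13} = 16,  s_{14} = 18,  s_{15} = 22,  s_{16} = 4,  s_{17} = 2,  s_{18} = 18,  s_{19} = 26,  s_{20} = 8,  s_{21} = 22,  s_{22} = 24,  s_{23} = 22,  s_{24} = 28,  s_{25} = 26,  s_{26} = 18.
Since (s_{25}, s_{26}) = (s_1, s_2) = (26, 18) (two consecutive terms determine the rest), the sequence is eventually periodic: after a pre-period of length 1 it cycles with period 24.
For k ≥ 1, s_k depends only on (k - 1) mod 24. (1431 - 1) mod 24 = 14, so s_{1431} = s_{15} = 22.

22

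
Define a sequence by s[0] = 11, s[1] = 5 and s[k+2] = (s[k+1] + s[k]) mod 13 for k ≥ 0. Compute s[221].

s[0] = 11, s[1] = 5, s[2] = 3, s[3] = 8, s[4] = 11, s[5] = 6, s[6] = 4, s[7] = 10, s[8] = 1, s[9] = 11, s[10] = 12, s[11] = 10, s[12] = 9, s[13] = 6, s[14] = 2, s[15] = 8, s[16] = 10, s[17] = 5, s[18] = 2, s[19] = 7, s[20] = 9, s[21] = 3, s[22] = 12, s[23] = 2, s[24] = 1, s[25] = 3, s[26] = 4, s[27] = 7, s[28] = 11, s[29] = 5.
Since (s[28], s[29]) = (s[0], s[1]) = (11, 5) (two consecutive terms determine the rest), the sequence is periodic with period 28.
So s[221] = s[0 + ((221-0) mod 28)] = s[25] = 3.

3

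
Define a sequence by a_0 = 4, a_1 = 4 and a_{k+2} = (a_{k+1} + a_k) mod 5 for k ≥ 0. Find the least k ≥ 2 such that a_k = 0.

Listing terms: a_0 = 4; a_1 = 4; a_2 = 3; a_3 = 2; a_4 = 0; a_5 = 2; a_6 = 2; a_7 = 4; a_8 = 1; a_9 = 0; a_{10} = 1; a_{11} = 1; a_{12} = 2; a_{13} = 3; a_{14} = 0; a_{15} = 3; a_{16} = 3; a_{17} = 1; a_{18} = 4; a_{19} = 0; a_{20} = 4; a_{21} = 4.
The sequence repeats with period 20.
The value 0 first appears (with k ≥ 2) at a_4.

4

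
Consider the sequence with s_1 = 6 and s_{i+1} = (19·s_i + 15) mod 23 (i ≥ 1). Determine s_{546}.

20

We have s_1 = 6,  s_2 = 14,  s_3 = 5,  s_4 = 18,  s_5 = 12,  s_6 = 13,  s_7 = 9,  s_8 = 2,  s_9 = 7,  s_{10} = 10,  s_{11} = 21,  s_{12} = 0,  s_{13} = 15,  s_{14} = 1,  s_{15} = 11,  s_{16} = 17,  s_{17} = 16,  s_{18} = 20,  s_{19} = 4,  s_{20} = 22,  s_{21} = 19,  s_{22} = 8,  s_{23} = 6.
Since s_{23} = s_1 = 6, the sequence is periodic with period 22.
So s_{546} = s_{1 + ((546-1) mod 22)} = s_{18} = 20.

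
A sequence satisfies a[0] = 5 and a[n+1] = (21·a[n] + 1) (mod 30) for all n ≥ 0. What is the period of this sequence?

We have a[0] = 5,  a[1] = 16,  a[2] = 7,  a[3] = 28,  a[4] = 19,  a[5] = 10,  a[6] = 1,  a[7] = 22,  a[8] = 13,  a[9] = 4,  a[10] = 25,  a[11] = 16.
Since a[11] = a[1] = 16, the sequence is eventually periodic: after a pre-period of length 1 it cycles with period 10.

10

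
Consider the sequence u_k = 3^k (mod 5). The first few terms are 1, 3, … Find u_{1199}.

2

Computing terms: u_0 = 1,  u_1 = 3,  u_2 = 4,  u_3 = 2,  u_4 = 1.
The sequence repeats with period 4.
So u_{1199} = u_{0 + ((1199-0) mod 4)} = u_3 = 2.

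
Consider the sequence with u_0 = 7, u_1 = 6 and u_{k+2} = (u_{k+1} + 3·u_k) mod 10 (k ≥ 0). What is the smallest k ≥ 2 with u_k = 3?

12

We have u_0 = 7; u_1 = 6; u_2 = 7; u_3 = 5; u_4 = 6; u_5 = 1; u_6 = 9; u_7 = 2; u_8 = 9; u_9 = 5; u_{10} = 2; u_{11} = 7; u_{12} = 3; u_{13} = 4; u_{14} = 3; u_{15} = 5; u_{16} = 4; u_{17} = 9; u_{18} = 1; u_{19} = 8; u_{20} = 1; u_{21} = 5; u_{22} = 8; u_{23} = 3; u_{24} = 7; u_{25} = 6.
The sequence repeats with period 24.
The value 3 first appears (with k ≥ 2) at u_{12}.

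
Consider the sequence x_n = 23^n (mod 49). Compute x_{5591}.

46

x_1 = 23,  x_2 = 39,  x_3 = 15,  x_4 = 2,  x_5 = 46,  x_6 = 29,  x_7 = 30,  x_8 = 4,  x_9 = 43,  x_{10} = 9,  x_{11} = 11,  x_{12} = 8,  x_{13} = 37,  x_{14} = 18,  x_{15} = 22,  x_{16} = 16,  x_{17} = 25,  x_{18} = 36,  x_{19} = 44,  x_{20} = 32,  x_{21} = 1,  x_{22} = 23.
The sequence repeats with period 21.
(5591 - 1) mod 21 = 4, so x_{5591} = x_5 = 46.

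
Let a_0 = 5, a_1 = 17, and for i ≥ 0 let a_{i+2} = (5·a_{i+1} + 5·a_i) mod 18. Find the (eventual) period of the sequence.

Computing terms: a_0 = 5,  a_1 = 17,  a_2 = 2,  a_3 = 5,  a_4 = 17.
Since (a_3, a_4) = (a_0, a_1) = (5, 17) (two consecutive terms determine the rest), the sequence is periodic with period 3.

3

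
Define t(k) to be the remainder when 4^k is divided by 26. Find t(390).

14

Listing terms: t(0) = 1; t(1) = 4; t(2) = 16; t(3) = 12; t(4) = 22; t(5) = 10; t(6) = 14; t(7) = 4.
Since t(7) = t(1) = 4, the sequence is eventually periodic: after a pre-period of length 1 it cycles with period 6.
For k ≥ 1, t(k) depends only on (k - 1) mod 6. (390 - 1) mod 6 = 5, so t(390) = t(6) = 14.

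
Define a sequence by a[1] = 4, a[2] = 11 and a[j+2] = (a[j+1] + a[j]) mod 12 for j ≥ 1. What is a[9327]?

3

We have a[1] = 4,  a[2] = 11,  a[3] = 3,  a[4] = 2,  a[5] = 5,  a[6] = 7,  a[7] = 0,  a[8] = 7,  a[9] = 7,  a[10] = 2,  a[11] = 9,  a[12] = 11,  a[13] = 8,  a[14] = 7,  a[15] = 3,  a[16] = 10,  a[17] = 1,  a[18] = 11,  a[19] = 0,  a[20] = 11,  a[21] = 11,  a[22] = 10,  a[23] = 9,  a[24] = 7,  a[25] = 4,  a[26] = 11.
The sequence repeats with period 24.
(9327 - 1) mod 24 = 14, so a[9327] = a[15] = 3.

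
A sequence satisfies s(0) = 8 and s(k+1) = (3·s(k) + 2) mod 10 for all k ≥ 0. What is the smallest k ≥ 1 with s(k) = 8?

s(0) = 8, s(1) = 6, s(2) = 0, s(3) = 2, s(4) = 8.
The sequence repeats with period 4.
The value 8 next appears (with k ≥ 1) at s(4).

4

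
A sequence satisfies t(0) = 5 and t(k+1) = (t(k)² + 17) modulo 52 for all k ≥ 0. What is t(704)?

13

t(0) = 5, t(1) = 42, t(2) = 13, t(3) = 30, t(4) = 33, t(5) = 14, t(6) = 5.
Since t(6) = t(0) = 5, the sequence is periodic with period 6.
So t(704) = t(0 + ((704-0) mod 6)) = t(2) = 13.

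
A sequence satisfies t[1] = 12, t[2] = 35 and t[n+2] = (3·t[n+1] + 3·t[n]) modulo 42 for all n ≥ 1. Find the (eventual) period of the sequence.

42

We have t[1] = 12, t[2] = 35, t[3] = 15, t[4] = 24, t[5] = 33, t[6] = 3, t[7] = 24, t[8] = 39, t[9] = 21, t[10] = 12, t[11] = 15, t[12] = 39, t[13] = 36, t[14] = 15, t[15] = 27, t[16] = 0, t[17] = 39, t[18] = 33, t[19] = 6, t[20] = 33, t[21] = 33, t[22] = 30, t[23] = 21, t[24] = 27, t[25] = 18, t[26] = 9, t[27] = 39, t[28] = 18, t[29] = 3, t[30] = 21, t[31] = 30, t[32] = 27, t[33] = 3, t[34] = 6, t[35] = 27, t[36] = 15, t[37] = 0, t[38] = 3, t[39] = 9, t[40] = 36, t[41] = 9, t[42] = 9, t[43] = 12, t[44] = 21, t[45] = 15, t[46] = 24.
Since (t[45], t[46]) = (t[3], t[4]) = (15, 24) (two consecutive terms determine the rest), the sequence is eventually periodic: after a pre-period of length 2 it cycles with period 42.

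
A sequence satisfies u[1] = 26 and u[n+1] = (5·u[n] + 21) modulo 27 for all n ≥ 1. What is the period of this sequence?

18

We have u[1] = 26,  u[2] = 16,  u[3] = 20,  u[4] = 13,  u[5] = 5,  u[6] = 19,  u[7] = 8,  u[8] = 7,  u[9] = 2,  u[10] = 4,  u[11] = 14,  u[12] = 10,  u[13] = 17,  u[14] = 25,  u[15] = 11,  u[16] = 22,  u[17] = 23,  u[18] = 1,  u[19] = 26.
Since u[19] = u[1] = 26, the sequence is periodic with period 18.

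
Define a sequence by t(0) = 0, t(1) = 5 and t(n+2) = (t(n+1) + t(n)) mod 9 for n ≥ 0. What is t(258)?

5

t(0) = 0; t(1) = 5; t(2) = 5; t(3) = 1; t(4) = 6; t(5) = 7; t(6) = 4; t(7) = 2; t(8) = 6; t(9) = 8; t(10) = 5; t(11) = 4; t(12) = 0; t(13) = 4; t(14) = 4; t(15) = 8; t(16) = 3; t(17) = 2; t(18) = 5; t(19) = 7; t(20) = 3; t(21) = 1; t(22) = 4; t(23) = 5; t(24) = 0; t(25) = 5.
The sequence repeats with period 24.
So t(258) = t(0 + ((258-0) mod 24)) = t(18) = 5.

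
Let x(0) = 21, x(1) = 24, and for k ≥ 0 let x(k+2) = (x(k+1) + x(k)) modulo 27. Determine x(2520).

We have x(0) = 21; x(1) = 24; x(2) = 18; x(3) = 15; x(4) = 6; x(5) = 21; x(6) = 0; x(7) = 21; x(8) = 21; x(9) = 15; x(10) = 9; x(11) = 24; x(12) = 6; x(13) = 3; x(14) = 9; x(15) = 12; x(16) = 21; x(17) = 6; x(18) = 0; x(19) = 6; x(20) = 6; x(21) = 12; x(22) = 18; x(23) = 3; x(24) = 21; x(25) = 24.
Since (x(24), x(25)) = (x(0), x(1)) = (21, 24) (two consecutive terms determine the rest), the sequence is periodic with period 24.
So x(2520) = x(0 + ((2520-0) mod 24)) = x(0) = 21.

21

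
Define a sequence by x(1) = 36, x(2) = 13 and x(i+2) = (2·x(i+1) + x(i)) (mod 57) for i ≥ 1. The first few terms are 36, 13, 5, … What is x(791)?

x(1) = 36; x(2) = 13; x(3) = 5; x(4) = 23; x(5) = 51; x(6) = 11; x(7) = 16; x(8) = 43; x(9) = 45; x(10) = 19; x(11) = 26; x(12) = 14; x(13) = 54; x(14) = 8; x(15) = 13; x(16) = 34; x(17) = 24; x(18) = 25; x(19) = 17; x(20) = 2; x(21) = 21; x(22) = 44; x(23) = 52; x(24) = 34; x(25) = 6; x(26) = 46; x(27) = 41; x(28) = 14; x(29) = 12; x(30) = 38; x(31) = 31; x(32) = 43; x(33) = 3; x(34) = 49; x(35) = 44; x(36) = 23; x(37) = 33; x(38) = 32; x(39) = 40; x(40) = 55; x(41) = 36; x(42) = 13.
The sequence repeats with period 40.
So x(791) = x(1 + ((791-1) mod 40)) = x(31) = 31.

31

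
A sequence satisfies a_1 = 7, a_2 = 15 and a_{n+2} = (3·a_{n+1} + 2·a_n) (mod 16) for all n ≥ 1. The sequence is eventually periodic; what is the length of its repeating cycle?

4

Computing terms: a_1 = 7; a_2 = 15; a_3 = 11; a_4 = 15; a_5 = 3; a_6 = 7; a_7 = 11; a_8 = 15.
Since (a_7, a_8) = (a_3, a_4) = (11, 15) (two consecutive terms determine the rest), the sequence is eventually periodic: after a pre-period of length 2 it cycles with period 4.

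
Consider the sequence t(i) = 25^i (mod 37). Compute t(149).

30

We have t(1) = 25,  t(2) = 33,  t(3) = 11,  t(4) = 16,  t(5) = 30,  t(6) = 10,  t(7) = 28,  t(8) = 34,  t(9) = 36,  t(10) = 12,  t(11) = 4,  t(12) = 26,  t(13) = 21,  t(14) = 7,  t(15) = 27,  t(16) = 9,  t(17) = 3,  t(18) = 1,  t(19) = 25.
The sequence repeats with period 18.
So t(149) = t(1 + ((149-1) mod 18)) = t(5) = 30.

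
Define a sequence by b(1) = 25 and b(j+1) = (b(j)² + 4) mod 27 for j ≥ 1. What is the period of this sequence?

9

We have b(1) = 25; b(2) = 8; b(3) = 14; b(4) = 11; b(5) = 17; b(6) = 23; b(7) = 20; b(8) = 26; b(9) = 5; b(10) = 2; b(11) = 8.
Since b(11) = b(2) = 8, the sequence is eventually periodic: after a pre-period of length 1 it cycles with period 9.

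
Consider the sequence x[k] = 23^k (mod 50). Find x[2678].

x[0] = 1, x[1] = 23, x[2] = 29, x[3] = 17, x[4] = 41, x[5] = 43, x[6] = 39, x[7] = 47, x[8] = 31, x[9] = 13, x[10] = 49, x[11] = 27, x[12] = 21, x[13] = 33, x[14] = 9, x[15] = 7, x[16] = 11, x[17] = 3, x[18] = 19, x[19] = 37, x[20] = 1.
Since x[20] = x[0] = 1, the sequence is periodic with period 20.
(2678 - 0) mod 20 = 18, so x[2678] = x[18] = 19.

19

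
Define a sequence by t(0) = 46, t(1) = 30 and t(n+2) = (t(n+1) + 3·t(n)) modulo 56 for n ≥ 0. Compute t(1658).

Computing terms: t(0) = 46, t(1) = 30, t(2) = 0, t(3) = 34, t(4) = 34, t(5) = 24, t(6) = 14, t(7) = 30, t(8) = 16, t(9) = 50, t(10) = 42, t(11) = 24, t(12) = 38, t(13) = 54, t(14) = 0, t(15) = 50, t(16) = 50, t(17) = 32, t(18) = 14, t(19) = 54, t(20) = 40, t(21) = 34, t(22) = 42, t(23) = 32, t(24) = 46, t(25) = 30.
The sequence repeats with period 24.
So t(1658) = t(0 + ((1658-0) mod 24)) = t(2) = 0.

0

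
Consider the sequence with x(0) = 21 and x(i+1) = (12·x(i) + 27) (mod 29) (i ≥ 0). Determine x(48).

21

x(0) = 21; x(1) = 18; x(2) = 11; x(3) = 14; x(4) = 21.
Since x(4) = x(0) = 21, the sequence is periodic with period 4.
So x(48) = x(0 + ((48-0) mod 4)) = x(0) = 21.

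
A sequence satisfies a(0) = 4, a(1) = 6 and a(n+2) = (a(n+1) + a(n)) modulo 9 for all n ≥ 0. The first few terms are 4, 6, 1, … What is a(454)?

2

Computing terms: a(0) = 4, a(1) = 6, a(2) = 1, a(3) = 7, a(4) = 8, a(5) = 6, a(6) = 5, a(7) = 2, a(8) = 7, a(9) = 0, a(10) = 7, a(11) = 7, a(12) = 5, a(13) = 3, a(14) = 8, a(15) = 2, a(16) = 1, a(17) = 3, a(18) = 4, a(19) = 7, a(20) = 2, a(21) = 0, a(22) = 2, a(23) = 2, a(24) = 4, a(25) = 6.
Since (a(24), a(25)) = (a(0), a(1)) = (4, 6) (two consecutive terms determine the rest), the sequence is periodic with period 24.
(454 - 0) mod 24 = 22, so a(454) = a(22) = 2.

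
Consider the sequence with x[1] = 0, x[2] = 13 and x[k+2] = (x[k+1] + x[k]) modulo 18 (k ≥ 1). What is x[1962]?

Computing terms: x[1] = 0; x[2] = 13; x[3] = 13; x[4] = 8; x[5] = 3; x[6] = 11; x[7] = 14; x[8] = 7; x[9] = 3; x[10] = 10; x[11] = 13; x[12] = 5; x[13] = 0; x[14] = 5; x[15] = 5; x[16] = 10; x[17] = 15; x[18] = 7; x[19] = 4; x[20] = 11; x[21] = 15; x[22] = 8; x[23] = 5; x[24] = 13; x[25] = 0; x[26] = 13.
Since (x[25], x[26]) = (x[1], x[2]) = (0, 13) (two consecutive terms determine the rest), the sequence is periodic with period 24.
(1962 - 1) mod 24 = 17, so x[1962] = x[18] = 7.

7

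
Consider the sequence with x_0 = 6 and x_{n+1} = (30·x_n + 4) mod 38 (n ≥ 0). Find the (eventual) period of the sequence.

x_0 = 6; x_1 = 32; x_2 = 14; x_3 = 6.
Since x_3 = x_0 = 6, the sequence is periodic with period 3.

3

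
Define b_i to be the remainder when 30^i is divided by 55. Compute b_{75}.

Computing terms: b_1 = 30, b_2 = 20, b_3 = 50, b_4 = 15, b_5 = 10, b_6 = 25, b_7 = 35, b_8 = 5, b_9 = 40, b_{10} = 45, b_{11} = 30.
The sequence repeats with period 10.
So b_{75} = b_{1 + ((75-1) mod 10)} = b_5 = 10.

10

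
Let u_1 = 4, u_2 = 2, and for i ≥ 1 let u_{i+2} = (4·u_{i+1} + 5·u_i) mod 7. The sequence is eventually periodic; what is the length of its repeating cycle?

u_1 = 4, u_2 = 2, u_3 = 0, u_4 = 3, u_5 = 5, u_6 = 0, u_7 = 4, u_8 = 2.
The sequence repeats with period 6.

6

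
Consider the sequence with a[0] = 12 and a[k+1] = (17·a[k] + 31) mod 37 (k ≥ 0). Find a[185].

27

a[0] = 12, a[1] = 13, a[2] = 30, a[3] = 23, a[4] = 15, a[5] = 27, a[6] = 9, a[7] = 36, a[8] = 14, a[9] = 10, a[10] = 16, a[11] = 7, a[12] = 2, a[13] = 28, a[14] = 26, a[15] = 29, a[16] = 6, a[17] = 22, a[18] = 35, a[19] = 34, a[20] = 17, a[21] = 24, a[22] = 32, a[23] = 20, a[24] = 1, a[25] = 11, a[26] = 33, a[27] = 0, a[28] = 31, a[29] = 3, a[30] = 8, a[31] = 19, a[32] = 21, a[33] = 18, a[34] = 4, a[35] = 25, a[36] = 12.
The sequence repeats with period 36.
(185 - 0) mod 36 = 5, so a[185] = a[5] = 27.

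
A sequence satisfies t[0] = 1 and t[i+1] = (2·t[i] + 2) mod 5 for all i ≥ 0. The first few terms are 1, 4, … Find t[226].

0

Computing terms: t[0] = 1, t[1] = 4, t[2] = 0, t[3] = 2, t[4] = 1.
Since t[4] = t[0] = 1, the sequence is periodic with period 4.
(226 - 0) mod 4 = 2, so t[226] = t[2] = 0.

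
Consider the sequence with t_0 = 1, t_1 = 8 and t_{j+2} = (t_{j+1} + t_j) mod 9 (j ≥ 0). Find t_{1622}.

0

Listing terms: t_0 = 1, t_1 = 8, t_2 = 0, t_3 = 8, t_4 = 8, t_5 = 7, t_6 = 6, t_7 = 4, t_8 = 1, t_9 = 5, t_{10} = 6, t_{11} = 2, t_{12} = 8, t_{13} = 1, t_{14} = 0, t_{15} = 1, t_{16} = 1, t_{17} = 2, t_{18} = 3, t_{19} = 5, t_{20} = 8, t_{21} = 4, t_{22} = 3, t_{23} = 7, t_{24} = 1, t_{25} = 8.
Since (t_{24}, t_{25}) = (t_0, t_1) = (1, 8) (two consecutive terms determine the rest), the sequence is periodic with period 24.
(1622 - 0) mod 24 = 14, so t_{1622} = t_{14} = 0.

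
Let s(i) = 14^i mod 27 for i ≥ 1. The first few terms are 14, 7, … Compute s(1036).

Computing terms: s(1) = 14, s(2) = 7, s(3) = 17, s(4) = 22, s(5) = 11, s(6) = 19, s(7) = 23, s(8) = 25, s(9) = 26, s(10) = 13, s(11) = 20, s(12) = 10, s(13) = 5, s(14) = 16, s(15) = 8, s(16) = 4, s(17) = 2, s(18) = 1, s(19) = 14.
The sequence repeats with period 18.
So s(1036) = s(1 + ((1036-1) mod 18)) = s(10) = 13.

13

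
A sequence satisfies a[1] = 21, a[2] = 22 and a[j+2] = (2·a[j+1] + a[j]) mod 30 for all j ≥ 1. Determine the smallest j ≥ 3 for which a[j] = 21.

We have a[1] = 21, a[2] = 22, a[3] = 5, a[4] = 2, a[5] = 9, a[6] = 20, a[7] = 19, a[8] = 28, a[9] = 15, a[10] = 28, a[11] = 11, a[12] = 20, a[13] = 21, a[14] = 2, a[15] = 25, a[16] = 22, a[17] = 9, a[18] = 10, a[19] = 29, a[20] = 8, a[21] = 15, a[22] = 8, a[23] = 1, a[24] = 10, a[25] = 21, a[26] = 22.
The sequence repeats with period 24.
The value 21 first appears (with j ≥ 3) at a[13].

13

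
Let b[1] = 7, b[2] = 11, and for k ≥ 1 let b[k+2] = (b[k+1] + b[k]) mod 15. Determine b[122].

We have b[1] = 7; b[2] = 11; b[3] = 3; b[4] = 14; b[5] = 2; b[6] = 1; b[7] = 3; b[8] = 4; b[9] = 7; b[10] = 11.
Since (b[9], b[10]) = (b[1], b[2]) = (7, 11) (two consecutive terms determine the rest), the sequence is periodic with period 8.
So b[122] = b[1 + ((122-1) mod 8)] = b[2] = 11.

11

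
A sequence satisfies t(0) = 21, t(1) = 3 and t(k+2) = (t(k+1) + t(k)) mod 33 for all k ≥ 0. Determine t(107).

9

Computing terms: t(0) = 21,  t(1) = 3,  t(2) = 24,  t(3) = 27,  t(4) = 18,  t(5) = 12,  t(6) = 30,  t(7) = 9,  t(8) = 6,  t(9) = 15,  t(10) = 21,  t(11) = 3.
Since (t(10), t(11)) = (t(0), t(1)) = (21, 3) (two consecutive terms determine the rest), the sequence is periodic with period 10.
(107 - 0) mod 10 = 7, so t(107) = t(7) = 9.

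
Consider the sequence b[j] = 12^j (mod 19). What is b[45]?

18

Listing terms: b[0] = 1, b[1] = 12, b[2] = 11, b[3] = 18, b[4] = 7, b[5] = 8, b[6] = 1.
The sequence repeats with period 6.
(45 - 0) mod 6 = 3, so b[45] = b[3] = 18.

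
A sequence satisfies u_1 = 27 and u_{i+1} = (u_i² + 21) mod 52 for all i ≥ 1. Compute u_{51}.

37

u_1 = 27, u_2 = 22, u_3 = 37, u_4 = 38, u_5 = 9, u_6 = 50, u_7 = 25, u_8 = 22.
Since u_8 = u_2 = 22, the sequence is eventually periodic: after a pre-period of length 1 it cycles with period 6.
For i ≥ 2, u_i depends only on (i - 2) mod 6. (51 - 2) mod 6 = 1, so u_{51} = u_3 = 37.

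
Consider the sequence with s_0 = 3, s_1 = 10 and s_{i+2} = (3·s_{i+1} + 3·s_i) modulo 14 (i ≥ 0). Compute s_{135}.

s_0 = 3, s_1 = 10, s_2 = 11, s_3 = 7, s_4 = 12, s_5 = 1, s_6 = 11, s_7 = 8, s_8 = 1, s_9 = 13, s_{10} = 0, s_{11} = 11, s_{12} = 5, s_{13} = 6, s_{14} = 5, s_{15} = 5, s_{16} = 2, s_{17} = 7, s_{18} = 13, s_{19} = 4, s_{20} = 9, s_{21} = 11, s_{22} = 4, s_{23} = 3, s_{24} = 7, s_{25} = 2, s_{26} = 13, s_{27} = 3, s_{28} = 6, s_{29} = 13, s_{30} = 1, s_{31} = 0, s_{32} = 3, s_{33} = 9, s_{34} = 8, s_{35} = 9, s_{36} = 9, s_{37} = 12, s_{38} = 7, s_{39} = 1, s_{40} = 10, s_{41} = 5, s_{42} = 3, s_{43} = 10.
Since (s_{42}, s_{43}) = (s_0, s_1) = (3, 10) (two consecutive terms determine the rest), the sequence is periodic with period 42.
So s_{135} = s_{0 + ((135-0) mod 42)} = s_9 = 13.

13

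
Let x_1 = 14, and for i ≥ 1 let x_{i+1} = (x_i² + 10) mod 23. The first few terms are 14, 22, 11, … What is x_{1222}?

Listing terms: x_1 = 14, x_2 = 22, x_3 = 11, x_4 = 16, x_5 = 13, x_6 = 18, x_7 = 12, x_8 = 16.
Since x_8 = x_4 = 16, the sequence is eventually periodic: after a pre-period of length 3 it cycles with period 4.
For i ≥ 4, x_i depends only on (i - 4) mod 4. (1222 - 4) mod 4 = 2, so x_{1222} = x_6 = 18.

18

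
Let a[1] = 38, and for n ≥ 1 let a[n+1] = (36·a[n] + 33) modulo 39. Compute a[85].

12

We have a[1] = 38,  a[2] = 36,  a[3] = 3,  a[4] = 24,  a[5] = 0,  a[6] = 33,  a[7] = 12,  a[8] = 36.
Since a[8] = a[2] = 36, the sequence is eventually periodic: after a pre-period of length 1 it cycles with period 6.
For n ≥ 2, a[n] depends only on (n - 2) mod 6. (85 - 2) mod 6 = 5, so a[85] = a[7] = 12.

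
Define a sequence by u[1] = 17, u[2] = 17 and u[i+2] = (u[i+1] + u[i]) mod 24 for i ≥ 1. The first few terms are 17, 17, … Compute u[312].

0

Listing terms: u[1] = 17, u[2] = 17, u[3] = 10, u[4] = 3, u[5] = 13, u[6] = 16, u[7] = 5, u[8] = 21, u[9] = 2, u[10] = 23, u[11] = 1, u[12] = 0, u[13] = 1, u[14] = 1, u[15] = 2, u[16] = 3, u[17] = 5, u[18] = 8, u[19] = 13, u[20] = 21, u[21] = 10, u[22] = 7, u[23] = 17, u[24] = 0, u[25] = 17, u[26] = 17.
The sequence repeats with period 24.
So u[312] = u[1 + ((312-1) mod 24)] = u[24] = 0.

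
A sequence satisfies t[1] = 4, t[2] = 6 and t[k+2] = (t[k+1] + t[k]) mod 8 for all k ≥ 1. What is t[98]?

6

Listing terms: t[1] = 4; t[2] = 6; t[3] = 2; t[4] = 0; t[5] = 2; t[6] = 2; t[7] = 4; t[8] = 6.
The sequence repeats with period 6.
(98 - 1) mod 6 = 1, so t[98] = t[2] = 6.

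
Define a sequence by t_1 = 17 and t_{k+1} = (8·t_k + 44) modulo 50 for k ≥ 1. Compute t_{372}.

Listing terms: t_1 = 17, t_2 = 30, t_3 = 34, t_4 = 16, t_5 = 22, t_6 = 20, t_7 = 4, t_8 = 26, t_9 = 2, t_{10} = 10, t_{11} = 24, t_{12} = 36, t_{13} = 32, t_{14} = 0, t_{15} = 44, t_{16} = 46, t_{17} = 12, t_{18} = 40, t_{19} = 14, t_{20} = 6, t_{21} = 42, t_{22} = 30.
Since t_{22} = t_2 = 30, the sequence is eventually periodic: after a pre-period of length 1 it cycles with period 20.
For k ≥ 2, t_k depends only on (k - 2) mod 20. (372 - 2) mod 20 = 10, so t_{372} = t_{12} = 36.

36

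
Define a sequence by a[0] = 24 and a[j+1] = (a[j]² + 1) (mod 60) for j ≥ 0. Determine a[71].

5

We have a[0] = 24, a[1] = 37, a[2] = 50, a[3] = 41, a[4] = 2, a[5] = 5, a[6] = 26, a[7] = 17, a[8] = 50.
Since a[8] = a[2] = 50, the sequence is eventually periodic: after a pre-period of length 2 it cycles with period 6.
For j ≥ 2, a[j] depends only on (j - 2) mod 6. (71 - 2) mod 6 = 3, so a[71] = a[5] = 5.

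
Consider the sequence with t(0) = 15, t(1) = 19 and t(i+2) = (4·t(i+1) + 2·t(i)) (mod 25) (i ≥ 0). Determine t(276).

20

Computing terms: t(0) = 15,  t(1) = 19,  t(2) = 6,  t(3) = 12,  t(4) = 10,  t(5) = 14,  t(6) = 1,  t(7) = 7,  t(8) = 5,  t(9) = 9,  t(10) = 21,  t(11) = 2,  t(12) = 0,  t(13) = 4,  t(14) = 16,  t(15) = 22,  t(16) = 20,  t(17) = 24,  t(18) = 11,  t(19) = 17,  t(20) = 15,  t(21) = 19.
The sequence repeats with period 20.
So t(276) = t(0 + ((276-0) mod 20)) = t(16) = 20.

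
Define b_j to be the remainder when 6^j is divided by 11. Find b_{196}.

5

We have b_0 = 1; b_1 = 6; b_2 = 3; b_3 = 7; b_4 = 9; b_5 = 10; b_6 = 5; b_7 = 8; b_8 = 4; b_9 = 2; b_{10} = 1.
The sequence repeats with period 10.
(196 - 0) mod 10 = 6, so b_{196} = b_6 = 5.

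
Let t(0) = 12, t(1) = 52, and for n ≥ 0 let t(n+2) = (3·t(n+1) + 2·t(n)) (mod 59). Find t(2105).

We have t(0) = 12; t(1) = 52; t(2) = 3; t(3) = 54; t(4) = 50; t(5) = 22; t(6) = 48; t(7) = 11; t(8) = 11; t(9) = 55; t(10) = 10; t(11) = 22; t(12) = 27; t(13) = 7; t(14) = 16; t(15) = 3; t(16) = 41; t(17) = 11; t(18) = 56; t(19) = 13; t(20) = 33; t(21) = 7; t(22) = 28; t(23) = 39; t(24) = 55; t(25) = 7; t(26) = 13; t(27) = 53; t(28) = 8; t(29) = 12; t(30) = 52.
The sequence repeats with period 29.
(2105 - 0) mod 29 = 17, so t(2105) = t(17) = 11.

11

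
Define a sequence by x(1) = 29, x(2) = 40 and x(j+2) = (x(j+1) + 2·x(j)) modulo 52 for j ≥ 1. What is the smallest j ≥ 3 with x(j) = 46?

3

Listing terms: x(1) = 29; x(2) = 40; x(3) = 46; x(4) = 22; x(5) = 10; x(6) = 2; x(7) = 22; x(8) = 26; x(9) = 18; x(10) = 18; x(11) = 2; x(12) = 38; x(13) = 42; x(14) = 14; x(15) = 46; x(16) = 22.
Since (x(15), x(16)) = (x(3), x(4)) = (46, 22) (two consecutive terms determine the rest), the sequence is eventually periodic: after a pre-period of length 2 it cycles with period 12.
The value 46 first appears (with j ≥ 3) at x(3).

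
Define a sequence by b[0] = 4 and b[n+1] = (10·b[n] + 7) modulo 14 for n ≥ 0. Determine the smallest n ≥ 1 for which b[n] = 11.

Listing terms: b[0] = 4,  b[1] = 5,  b[2] = 1,  b[3] = 3,  b[4] = 9,  b[5] = 13,  b[6] = 11,  b[7] = 5.
Since b[7] = b[1] = 5, the sequence is eventually periodic: after a pre-period of length 1 it cycles with period 6.
The value 11 first appears (with n ≥ 1) at b[6].

6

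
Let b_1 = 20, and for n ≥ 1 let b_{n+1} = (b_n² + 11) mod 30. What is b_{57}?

2

Listing terms: b_1 = 20, b_2 = 21, b_3 = 2, b_4 = 15, b_5 = 26, b_6 = 27, b_7 = 20.
Since b_7 = b_1 = 20, the sequence is periodic with period 6.
So b_{57} = b_{1 + ((57-1) mod 6)} = b_3 = 2.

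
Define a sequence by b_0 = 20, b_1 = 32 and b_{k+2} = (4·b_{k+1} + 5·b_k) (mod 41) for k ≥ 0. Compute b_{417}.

Listing terms: b_0 = 20,  b_1 = 32,  b_2 = 23,  b_3 = 6,  b_4 = 16,  b_5 = 12,  b_6 = 5,  b_7 = 39,  b_8 = 17,  b_9 = 17,  b_{10} = 30,  b_{11} = 0,  b_{12} = 27,  b_{13} = 26,  b_{14} = 34,  b_{15} = 20,  b_{16} = 4,  b_{17} = 34,  b_{18} = 33,  b_{19} = 15,  b_{20} = 20,  b_{21} = 32.
Since (b_{20}, b_{21}) = (b_0, b_1) = (20, 32) (two consecutive terms determine the rest), the sequence is periodic with period 20.
So b_{417} = b_{0 + ((417-0) mod 20)} = b_{17} = 34.

34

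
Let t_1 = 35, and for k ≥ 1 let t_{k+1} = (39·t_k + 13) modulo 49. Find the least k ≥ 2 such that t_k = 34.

Listing terms: t_1 = 35, t_2 = 6, t_3 = 2, t_4 = 42, t_5 = 34, t_6 = 16, t_7 = 0, t_8 = 13, t_9 = 30, t_{10} = 7, t_{11} = 41, t_{12} = 44, t_{13} = 14, t_{14} = 20, t_{15} = 9, t_{16} = 21, t_{17} = 48, t_{18} = 23, t_{19} = 28, t_{20} = 27, t_{21} = 37, t_{22} = 35.
Since t_{22} = t_1 = 35, the sequence is periodic with period 21.
The value 34 first appears (with k ≥ 2) at t_5.

5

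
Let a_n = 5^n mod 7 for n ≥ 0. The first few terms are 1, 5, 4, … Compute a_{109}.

5

We have a_0 = 1,  a_1 = 5,  a_2 = 4,  a_3 = 6,  a_4 = 2,  a_5 = 3,  a_6 = 1.
Since a_6 = a_0 = 1, the sequence is periodic with period 6.
(109 - 0) mod 6 = 1, so a_{109} = a_1 = 5.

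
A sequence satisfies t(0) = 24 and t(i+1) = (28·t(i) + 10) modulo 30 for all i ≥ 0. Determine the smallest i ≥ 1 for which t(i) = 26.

Listing terms: t(0) = 24; t(1) = 22; t(2) = 26; t(3) = 18; t(4) = 4; t(5) = 2; t(6) = 6; t(7) = 28; t(8) = 14; t(9) = 12; t(10) = 16; t(11) = 8; t(12) = 24.
Since t(12) = t(0) = 24, the sequence is periodic with period 12.
The value 26 first appears (with i ≥ 1) at t(2).

2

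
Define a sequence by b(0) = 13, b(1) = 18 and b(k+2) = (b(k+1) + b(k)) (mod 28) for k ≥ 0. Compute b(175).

Listing terms: b(0) = 13, b(1) = 18, b(2) = 3, b(3) = 21, b(4) = 24, b(5) = 17, b(6) = 13, b(7) = 2, b(8) = 15, b(9) = 17, b(10) = 4, b(11) = 21, b(12) = 25, b(13) = 18, b(14) = 15, b(15) = 5, b(16) = 20, b(17) = 25, b(18) = 17, b(19) = 14, b(20) = 3, b(21) = 17, b(22) = 20, b(23) = 9, b(24) = 1, b(25) = 10, b(26) = 11, b(27) = 21, b(28) = 4, b(29) = 25, b(30) = 1, b(31) = 26, b(32) = 27, b(33) = 25, b(34) = 24, b(35) = 21, b(36) = 17, b(37) = 10, b(38) = 27, b(39) = 9, b(40) = 8, b(41) = 17, b(42) = 25, b(43) = 14, b(44) = 11, b(45) = 25, b(46) = 8, b(47) = 5, b(48) = 13, b(49) = 18.
The sequence repeats with period 48.
(175 - 0) mod 48 = 31, so b(175) = b(31) = 26.

26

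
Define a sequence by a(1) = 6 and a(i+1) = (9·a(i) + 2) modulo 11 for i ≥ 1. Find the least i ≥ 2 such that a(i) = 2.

4

We have a(1) = 6, a(2) = 1, a(3) = 0, a(4) = 2, a(5) = 9, a(6) = 6.
Since a(6) = a(1) = 6, the sequence is periodic with period 5.
The value 2 first appears (with i ≥ 2) at a(4).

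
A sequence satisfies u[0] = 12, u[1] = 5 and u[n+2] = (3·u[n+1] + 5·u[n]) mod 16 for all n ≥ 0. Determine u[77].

u[0] = 12,  u[1] = 5,  u[2] = 11,  u[3] = 10,  u[4] = 5,  u[5] = 1,  u[6] = 12,  u[7] = 9,  u[8] = 7,  u[9] = 2,  u[10] = 9,  u[11] = 5,  u[12] = 12,  u[13] = 13,  u[14] = 3,  u[15] = 10,  u[16] = 13,  u[17] = 9,  u[18] = 12,  u[19] = 1,  u[20] = 15,  u[21] = 2,  u[22] = 1,  u[23] = 13,  u[24] = 12,  u[25] = 5.
Since (u[24], u[25]) = (u[0], u[1]) = (12, 5) (two consecutive terms determine the rest), the sequence is periodic with period 24.
So u[77] = u[0 + ((77-0) mod 24)] = u[5] = 1.

1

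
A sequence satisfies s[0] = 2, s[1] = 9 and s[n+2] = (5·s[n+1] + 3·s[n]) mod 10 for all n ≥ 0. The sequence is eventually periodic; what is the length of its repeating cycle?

Computing terms: s[0] = 2, s[1] = 9, s[2] = 1, s[3] = 2, s[4] = 3, s[5] = 1, s[6] = 4, s[7] = 3, s[8] = 7, s[9] = 4, s[10] = 1, s[11] = 7, s[12] = 8, s[13] = 1, s[14] = 9, s[15] = 8, s[16] = 7, s[17] = 9, s[18] = 6, s[19] = 7, s[20] = 3, s[21] = 6, s[22] = 9, s[23] = 3, s[24] = 2, s[25] = 9.
The sequence repeats with period 24.

24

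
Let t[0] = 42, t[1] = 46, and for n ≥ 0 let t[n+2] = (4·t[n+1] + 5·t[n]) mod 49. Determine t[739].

Computing terms: t[0] = 42; t[1] = 46; t[2] = 2; t[3] = 42; t[4] = 31; t[5] = 40; t[6] = 21; t[7] = 39; t[8] = 16; t[9] = 14; t[10] = 38; t[11] = 26; t[12] = 0; t[13] = 32; t[14] = 30; t[15] = 35; t[16] = 45; t[17] = 12; t[18] = 28; t[19] = 25; t[20] = 44; t[21] = 7; t[22] = 3; t[23] = 47; t[24] = 7; t[25] = 18; t[26] = 9; t[27] = 28; t[28] = 10; t[29] = 33; t[30] = 35; t[31] = 11; t[32] = 23; t[33] = 0; t[34] = 17; t[35] = 19; t[36] = 14; t[37] = 4; t[38] = 37; t[39] = 21; t[40] = 24; t[41] = 5; t[42] = 42; t[43] = 46.
Since (t[42], t[43]) = (t[0], t[1]) = (42, 46) (two consecutive terms determine the rest), the sequence is periodic with period 42.
(739 - 0) mod 42 = 25, so t[739] = t[25] = 18.

18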